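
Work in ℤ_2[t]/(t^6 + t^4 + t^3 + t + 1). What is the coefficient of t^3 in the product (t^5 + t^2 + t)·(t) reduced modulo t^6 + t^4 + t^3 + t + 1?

Multiply in ℤ_2[t]: (t^5 + t^2 + t)·(t) = t^6 + t^3 + t^2.
Reduce using t^6 ≡ t^4 + t^3 + t + 1 (mod t^6 + t^4 + t^3 + t + 1).
Reduced: t^4 + t^2 + t + 1.

0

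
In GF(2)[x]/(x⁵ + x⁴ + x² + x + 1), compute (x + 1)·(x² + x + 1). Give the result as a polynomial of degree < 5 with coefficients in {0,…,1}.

x^3 + 1

Multiply in GF(2)[x]: (x + 1)·(x² + x + 1) = x³ + 1.
Reduced: x³ + 1.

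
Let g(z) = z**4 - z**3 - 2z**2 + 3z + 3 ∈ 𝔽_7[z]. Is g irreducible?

Check for roots in 𝔽_7: g(0) = 3; g(1) = 4; g(2) = 2; g(3) = 6; g(4) = 0 → root; g(5) = 6; g(6) = 0 → root.
g(4) = 0, so (z − 4) divides g(z); g is reducible.

No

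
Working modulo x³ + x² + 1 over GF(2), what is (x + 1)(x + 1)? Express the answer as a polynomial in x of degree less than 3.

Multiply in GF(2)[x]: (x + 1)·(x + 1) = x² + 1.
Reduced: x² + 1.

x^2 + 1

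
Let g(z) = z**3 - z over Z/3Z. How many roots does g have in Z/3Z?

Evaluate at each of the 3 elements of Z/3Z:
g(0) = 0 → root; g(1) = 0 → root; g(2) = 0 → root.
Roots: {0, 1, 2}.

3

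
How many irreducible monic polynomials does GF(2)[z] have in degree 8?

Gauss's count: N_{2}(8) = (1/8) Σ_{d|8} μ(8/d)·2^d.
Divisors of 8: 1, 2, 4, 8; μ(8/d) for each: 0, 0, -1, 1.
Σ = − 2^4 + 2^8 = 240.
N = 240/8 = 30.

30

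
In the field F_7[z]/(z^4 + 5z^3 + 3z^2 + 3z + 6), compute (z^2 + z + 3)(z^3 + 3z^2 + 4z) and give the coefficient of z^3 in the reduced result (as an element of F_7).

Multiply in F_7[z]: (z^2 + z + 3)·(z^3 + 3z^2 + 4z) = z^5 + 4z^4 + 3z^3 + 6z^2 + 5z.
Reduce using z^4 ≡ 2z^3 + 4z^2 + 4z + 1 (mod z^4 + 5z^3 + 3z^2 + 3z + 6).
Reduced: 5z^3 + 6z^2 + 2z + 6.

5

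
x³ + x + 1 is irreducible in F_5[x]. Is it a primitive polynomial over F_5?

No

Write f(x) = x³ + x + 1.
|GF(5^3)^×| = 5^3 − 1 = 124. Prime factorization: 124 = 2^2·31.
f is primitive ⇔ x has order 124 in GF(5)[x]/(f), i.e. x^(124/q) ≠ 1 for each prime q | 124.
x^(62) mod f = 1
x^(4) mod f = 4x² + 4x.
Since x^(62) = 1, the order of x divides 62 < 124; not primitive.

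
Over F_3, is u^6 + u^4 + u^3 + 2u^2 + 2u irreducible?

Write g(u) = u^6 + u^4 + u^3 + 2u^2 + 2u.
Check for roots in F_3: g(0) = 0 → root; g(1) = 1; g(2) = 1.
g(0) = 0, so (u) divides g(u); g is reducible.

No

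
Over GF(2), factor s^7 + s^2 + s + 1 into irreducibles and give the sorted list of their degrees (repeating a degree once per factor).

Write g(s) = s^7 + s^2 + s + 1.
Roots in GF(2): g(0) = 1; g(1) = 0 → root.
Linear factors from roots: (s + 1).
Complete factorization: g(s) = (s + 1)^3·(s^4 + s^3 + 1).
Factor degrees with multiplicity: 1 + 1 + 1 + 4 = 7.

1, 1, 1, 4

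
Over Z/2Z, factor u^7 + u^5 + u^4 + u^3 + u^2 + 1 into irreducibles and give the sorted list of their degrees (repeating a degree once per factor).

Write g(u) = u^7 + u^5 + u^4 + u^3 + u^2 + 1.
Roots in Z/2Z: g(0) = 1; g(1) = 0 → root.
Linear factors from roots: (u + 1).
Complete factorization: g(u) = (u + 1)·(u^2 + u + 1)^3.
Factor degrees with multiplicity: 1 + 2 + 2 + 2 = 7.

1, 2, 2, 2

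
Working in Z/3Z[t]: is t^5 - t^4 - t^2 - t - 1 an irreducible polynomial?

No

Write g(t) = t^5 - t^4 - t^2 - t - 1.
Check for roots in Z/3Z: g(0) = 2; g(1) = 0 → root; g(2) = 0 → root.
g(1) = 0, so (t − 1) divides g(t); g is reducible.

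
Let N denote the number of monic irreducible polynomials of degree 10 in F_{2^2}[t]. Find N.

104754

x^(4^10) − x is the product of all monic irreducibles of degree dividing 10; Möbius inversion gives N = (1/10) Σ μ(10/d)·4^d.
Divisors of 10: 1, 2, 5, 10; μ(10/d) for each: 1, -1, -1, 1.
Σ = 4^1 − 4^2 − 4^5 + 4^10 = 1047540.
N = 1047540/10 = 104754.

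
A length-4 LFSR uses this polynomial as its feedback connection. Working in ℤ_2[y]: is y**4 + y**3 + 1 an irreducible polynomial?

Yes

Write h(y) = y**4 + y**3 + 1.
Check for roots in ℤ_2: h(0) = 1; h(1) = 1.
No roots, so no linear factors.
Monic irreducibles of degree 2 over GF(2): y**2 + y + 1.
None of them divide h (all give nonzero remainder).
No irreducible factor of degree ≤ 2 exists, so h is irreducible over GF(2).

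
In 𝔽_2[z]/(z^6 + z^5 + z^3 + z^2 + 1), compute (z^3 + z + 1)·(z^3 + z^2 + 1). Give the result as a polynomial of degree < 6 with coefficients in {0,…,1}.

Multiply in 𝔽_2[z]: (z^3 + z + 1)·(z^3 + z^2 + 1) = z^6 + z^5 + z^4 + z^3 + z^2 + z + 1.
Reduce using z^6 ≡ z^5 + z^3 + z^2 + 1 (mod z^6 + z^5 + z^3 + z^2 + 1).
Reduced: z^4 + z.

z^4 + z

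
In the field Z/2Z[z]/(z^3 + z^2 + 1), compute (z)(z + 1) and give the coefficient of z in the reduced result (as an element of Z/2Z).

1

Multiply in Z/2Z[z]: (z)·(z + 1) = z^2 + z.
Reduced: z^2 + z.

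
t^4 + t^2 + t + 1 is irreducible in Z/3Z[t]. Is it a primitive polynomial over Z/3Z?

No

Write f(t) = t^4 + t^2 + t + 1.
|GF(3^4)^×| = 3^4 − 1 = 80. Prime factorization: 80 = 2^4·5.
f is primitive ⇔ t has order 80 in GF(3)[t]/(f), i.e. t^(80/q) ≠ 1 for each prime q | 80.
t^(40) mod f = 1
t^(16) mod f = t^3 + 2.
Since t^(40) = 1, the order of t divides 40 < 80; not primitive.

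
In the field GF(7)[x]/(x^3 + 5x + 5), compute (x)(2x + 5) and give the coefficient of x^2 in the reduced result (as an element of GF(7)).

2

Multiply in GF(7)[x]: (x)·(2x + 5) = 2x^2 + 5x.
Reduced: 2x^2 + 5x.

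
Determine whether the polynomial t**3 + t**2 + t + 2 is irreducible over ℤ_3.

Write f(t) = t**3 + t**2 + t + 2.
Check for roots in ℤ_3: f(0) = 2; f(1) = 2; f(2) = 1.
No roots. A degree-3 polynomial over a field with no linear factor is irreducible.

Yes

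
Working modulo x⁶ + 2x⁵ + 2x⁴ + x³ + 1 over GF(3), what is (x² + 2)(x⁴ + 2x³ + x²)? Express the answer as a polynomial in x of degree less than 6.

Multiply in GF(3)[x]: (x² + 2)·(x⁴ + 2x³ + x²) = x⁶ + 2x⁵ + x³ + 2x².
Reduce using x⁶ ≡ x⁵ + x⁴ + 2x³ + 2 (mod x⁶ + 2x⁵ + 2x⁴ + x³ + 1).
Reduced: x⁴ + 2x² + 2.

x^4 + 2x^2 + 2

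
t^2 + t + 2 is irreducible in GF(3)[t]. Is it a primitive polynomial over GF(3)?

Yes

Write f(t) = t^2 + t + 2.
|GF(3^2)^×| = 3^2 − 1 = 8. Prime factorization: 8 = 2^3.
f is primitive ⇔ t has order 8 in GF(3)[t]/(f), i.e. t^(8/q) ≠ 1 for each prime q | 8.
t^(4) mod f = 2.
None equal 1, so t has full order 8; f is primitive.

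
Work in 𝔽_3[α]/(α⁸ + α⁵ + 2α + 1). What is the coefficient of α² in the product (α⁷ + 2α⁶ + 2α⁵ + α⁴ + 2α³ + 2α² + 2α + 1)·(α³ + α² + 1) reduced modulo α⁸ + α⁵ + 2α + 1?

2

Multiply in 𝔽_3[α]: (α⁷ + 2α⁶ + 2α⁵ + α⁴ + 2α³ + 2α² + 2α + 1)·(α³ + α² + 1) = α¹⁰ + α⁸ + α⁷ + 2α⁶ + 2α⁴ + 2α³ + 2α + 1.
Reduce using α⁸ ≡ 2α⁵ + α + 2 (mod α⁸ + α⁵ + 2α + 1).
Reduced: 2α⁶ + 2α⁵ + 2α⁴ + 2α².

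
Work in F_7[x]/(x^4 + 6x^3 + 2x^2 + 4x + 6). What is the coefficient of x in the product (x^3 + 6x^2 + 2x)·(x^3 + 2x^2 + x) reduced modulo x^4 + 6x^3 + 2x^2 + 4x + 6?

5

Multiply in F_7[x]: (x^3 + 6x^2 + 2x)·(x^3 + 2x^2 + x) = x^6 + x^5 + x^4 + 3x^3 + 2x^2.
Reduce using x^4 ≡ x^3 + 5x^2 + 3x + 1 (mod x^4 + 6x^3 + 2x^2 + 4x + 6).
Reduced: 3x^3 + 5x + 1.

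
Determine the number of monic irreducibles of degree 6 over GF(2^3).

43596

The number of monic irreducibles of degree 6 over GF(8) is (1/6)·Σ_{d∣6} μ(6/d) 8^d.
Divisors of 6: 1, 2, 3, 6; μ(6/d) for each: 1, -1, -1, 1.
Σ = 8^1 − 8^2 − 8^3 + 8^6 = 261576.
N = 261576/6 = 43596.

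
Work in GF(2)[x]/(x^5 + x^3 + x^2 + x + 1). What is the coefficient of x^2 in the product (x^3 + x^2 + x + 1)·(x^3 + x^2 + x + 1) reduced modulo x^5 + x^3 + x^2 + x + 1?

0

Multiply in GF(2)[x]: (x^3 + x^2 + x + 1)·(x^3 + x^2 + x + 1) = x^6 + x^4 + x^2 + 1.
Reduce using x^5 ≡ x^3 + x^2 + x + 1 (mod x^5 + x^3 + x^2 + x + 1).
Reduced: x^3 + x + 1.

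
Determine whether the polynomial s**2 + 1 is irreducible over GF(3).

Yes

Write f(s) = s**2 + 1.
Check for roots in GF(3): f(0) = 1; f(1) = 2; f(2) = 2.
No roots. A degree-2 polynomial over a field with no linear factor is irreducible.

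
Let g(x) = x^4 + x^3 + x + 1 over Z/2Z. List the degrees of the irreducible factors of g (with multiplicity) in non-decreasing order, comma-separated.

1, 1, 2

Roots in Z/2Z: g(0) = 1; g(1) = 0 → root.
Linear factors from roots: (x + 1).
Complete factorization: g(x) = (x + 1)^2·(x^2 + x + 1).
Factor degrees with multiplicity: 1 + 1 + 2 = 4.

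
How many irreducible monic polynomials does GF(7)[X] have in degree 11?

179756976

By the necklace-counting formula, N_7(11) = (1/11) Σ_{d|11} μ(11/d)·7^d.
Divisors of 11: 1, 11; μ(11/d) for each: -1, 1.
Σ = − 7^1 + 7^11 = 1977326736.
N = 1977326736/11 = 179756976.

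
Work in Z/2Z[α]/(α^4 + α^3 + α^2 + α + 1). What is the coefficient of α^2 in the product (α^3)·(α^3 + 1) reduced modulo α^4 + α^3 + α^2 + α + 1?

0

Multiply in Z/2Z[α]: (α^3)·(α^3 + 1) = α^6 + α^3.
Reduce using α^4 ≡ α^3 + α^2 + α + 1 (mod α^4 + α^3 + α^2 + α + 1).
Reduced: α^3 + α.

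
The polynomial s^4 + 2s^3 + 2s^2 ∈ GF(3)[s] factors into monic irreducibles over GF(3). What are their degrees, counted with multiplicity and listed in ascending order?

Write h(s) = s^4 + 2s^3 + 2s^2.
Roots in GF(3): h(0) = 0 → root; h(1) = 2; h(2) = 1.
Linear factors from roots: (s).
Complete factorization: h(s) = (s)^2·(s^2 + 2s + 2).
Factor degrees with multiplicity: 1 + 1 + 2 = 4.

1, 1, 2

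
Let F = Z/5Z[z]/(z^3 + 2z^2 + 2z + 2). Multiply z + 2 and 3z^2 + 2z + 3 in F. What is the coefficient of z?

Multiply in Z/5Z[z]: (z + 2)·(3z^2 + 2z + 3) = 3z^3 + 3z^2 + 2z + 1.
Reduce using z^3 ≡ 3z^2 + 3z + 3 (mod z^3 + 2z^2 + 2z + 2).
Reduced: 2z^2 + z.

1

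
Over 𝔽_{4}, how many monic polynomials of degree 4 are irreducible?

60

The number of monic irreducibles of degree 4 over GF(4) is (1/4)·Σ_{d∣4} μ(4/d) 4^d.
Divisors of 4: 1, 2, 4; μ(4/d) for each: 0, -1, 1.
Σ = − 4^2 + 4^4 = 240.
N = 240/4 = 60.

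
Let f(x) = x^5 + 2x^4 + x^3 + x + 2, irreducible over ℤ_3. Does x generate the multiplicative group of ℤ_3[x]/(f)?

|GF(3^5)^×| = 3^5 − 1 = 242. Prime factorization: 242 = 2·11^2.
f is primitive ⇔ x has order 242 in GF(3)[x]/(f), i.e. x^(242/q) ≠ 1 for each prime q | 242.
x^(121) mod f = 1
x^(22) mod f = x^4 + x^3 + x^2 + 1.
Since x^(121) = 1, the order of x divides 121 < 242; not primitive.

No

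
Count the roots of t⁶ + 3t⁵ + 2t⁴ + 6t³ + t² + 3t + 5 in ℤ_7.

1

Write P(t) = t⁶ + 3t⁵ + 2t⁴ + 6t³ + t² + 3t + 5.
Evaluate at each of the 7 elements of ℤ_7:
P(0) = 5; P(1) = 0 → root; P(2) = 3; P(3) = 6; P(4) = 5; P(5) = 4; P(6) = 4.
Roots: {1}.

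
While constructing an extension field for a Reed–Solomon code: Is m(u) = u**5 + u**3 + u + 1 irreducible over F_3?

Yes

Check for roots in F_3: m(0) = 1; m(1) = 1; m(2) = 1.
No roots, so no linear factors.
Monic irreducibles of degree 2 over GF(3): u**2 + 1, u**2 + u + 2, u**2 + 2u + 2.
None of them divide m (all give nonzero remainder).
No irreducible factor of degree ≤ 2 exists, so m is irreducible over GF(3).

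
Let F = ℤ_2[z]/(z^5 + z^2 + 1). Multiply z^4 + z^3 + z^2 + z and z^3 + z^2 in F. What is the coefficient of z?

0

Multiply in ℤ_2[z]: (z^4 + z^3 + z^2 + z)·(z^3 + z^2) = z^7 + z^3.
Reduce using z^5 ≡ z^2 + 1 (mod z^5 + z^2 + 1).
Reduced: z^4 + z^3 + z^2.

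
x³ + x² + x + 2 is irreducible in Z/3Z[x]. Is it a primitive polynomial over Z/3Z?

No

Write f(x) = x³ + x² + x + 2.
|GF(3^3)^×| = 3^3 − 1 = 26. Prime factorization: 26 = 2·13.
f is primitive ⇔ x has order 26 in GF(3)[x]/(f), i.e. x^(26/q) ≠ 1 for each prime q | 26.
x^(13) mod f = 1
x^(2) mod f = x².
Since x^(13) = 1, the order of x divides 13 < 26; not primitive.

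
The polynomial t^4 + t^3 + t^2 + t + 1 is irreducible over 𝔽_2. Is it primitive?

No

Write f(t) = t^4 + t^3 + t^2 + t + 1.
|GF(2^4)^×| = 2^4 − 1 = 15. Prime factorization: 15 = 3·5.
f is primitive ⇔ t has order 15 in GF(2)[t]/(f), i.e. t^(15/q) ≠ 1 for each prime q | 15.
t^(5) mod f = 1
t^(3) mod f = t^3.
Since t^(5) = 1, the order of t divides 5 < 15; not primitive.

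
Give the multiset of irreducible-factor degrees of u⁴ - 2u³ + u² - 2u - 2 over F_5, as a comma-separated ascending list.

Write f(u) = u⁴ - 2u³ + u² - 2u - 2.
Roots in F_5: f(0) = 3; f(1) = 1; f(2) = 3; f(3) = 3; f(4) = 4.
Complete factorization: f(u) = (u⁴ - 2u³ + u² - 2u - 2).
Factor degrees with multiplicity: 4 = 4.

4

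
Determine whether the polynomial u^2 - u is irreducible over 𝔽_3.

Write m(u) = u^2 - u.
Check for roots in 𝔽_3: m(0) = 0 → root; m(1) = 0 → root; m(2) = 2.
m(0) = 0, so (u) divides m(u); m is reducible.

No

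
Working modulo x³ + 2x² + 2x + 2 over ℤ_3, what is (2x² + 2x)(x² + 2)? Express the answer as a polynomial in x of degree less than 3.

Multiply in ℤ_3[x]: (2x² + 2x)·(x² + 2) = 2x⁴ + 2x³ + x² + x.
Reduce using x³ ≡ x² + x + 1 (mod x³ + 2x² + 2x + 2).
Reduced: x² + x + 1.

x^2 + x + 1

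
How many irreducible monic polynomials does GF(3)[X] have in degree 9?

By the necklace-counting formula, N_3(9) = (1/9) Σ_{d|9} μ(9/d)·3^d.
Divisors of 9: 1, 3, 9; μ(9/d) for each: 0, -1, 1.
Σ = − 3^3 + 3^9 = 19656.
N = 19656/9 = 2184.

2184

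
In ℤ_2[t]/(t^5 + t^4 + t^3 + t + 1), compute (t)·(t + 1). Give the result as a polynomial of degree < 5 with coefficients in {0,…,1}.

Multiply in ℤ_2[t]: (t)·(t + 1) = t^2 + t.
Reduced: t^2 + t.

t^2 + t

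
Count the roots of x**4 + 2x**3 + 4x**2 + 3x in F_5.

4

Write f(x) = x**4 + 2x**3 + 4x**2 + 3x.
Evaluate at each of the 5 elements of F_5:
f(0) = 0 → root; f(1) = 0 → root; f(2) = 4; f(3) = 0 → root; f(4) = 0 → root.
Roots: {0, 1, 3, 4}.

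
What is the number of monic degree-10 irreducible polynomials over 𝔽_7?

Gauss's count: N_{7}(10) = (1/10) Σ_{d|10} μ(10/d)·7^d.
Divisors of 10: 1, 2, 5, 10; μ(10/d) for each: 1, -1, -1, 1.
Σ = 7^1 − 7^2 − 7^5 + 7^10 = 282458400.
N = 282458400/10 = 28245840.

28245840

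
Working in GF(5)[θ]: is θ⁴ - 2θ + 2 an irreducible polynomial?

No

Write h(θ) = θ⁴ - 2θ + 2.
Check for roots in GF(5): h(0) = 2; h(1) = 1; h(2) = 4; h(3) = 2; h(4) = 0 → root.
h(4) = 0, so (θ − 4) divides h(θ); h is reducible.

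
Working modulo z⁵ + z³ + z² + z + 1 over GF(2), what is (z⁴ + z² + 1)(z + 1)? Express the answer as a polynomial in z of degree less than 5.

z^4

Multiply in GF(2)[z]: (z⁴ + z² + 1)·(z + 1) = z⁵ + z⁴ + z³ + z² + z + 1.
Reduce using z⁵ ≡ z³ + z² + z + 1 (mod z⁵ + z³ + z² + z + 1).
Reduced: z⁴.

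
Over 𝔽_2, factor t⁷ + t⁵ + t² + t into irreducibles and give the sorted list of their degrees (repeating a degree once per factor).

Write h(t) = t⁷ + t⁵ + t² + t.
Roots in 𝔽_2: h(0) = 0 → root; h(1) = 0 → root.
Linear factors from roots: (t), (t + 1).
Complete factorization: h(t) = (t)·(t + 1)·(t² + t + 1)·(t³ + t + 1).
Factor degrees with multiplicity: 1 + 1 + 2 + 3 = 7.

1, 1, 2, 3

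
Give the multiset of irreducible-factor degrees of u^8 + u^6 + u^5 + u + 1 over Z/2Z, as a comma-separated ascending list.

Write f(u) = u^8 + u^6 + u^5 + u + 1.
Roots in Z/2Z: f(0) = 1; f(1) = 1.
Complete factorization: f(u) = (u^8 + u^6 + u^5 + u + 1).
Factor degrees with multiplicity: 8 = 8.

8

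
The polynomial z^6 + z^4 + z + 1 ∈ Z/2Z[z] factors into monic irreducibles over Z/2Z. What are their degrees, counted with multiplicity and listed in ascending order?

Write g(z) = z^6 + z^4 + z + 1.
Roots in Z/2Z: g(0) = 1; g(1) = 0 → root.
Linear factors from roots: (z + 1).
Complete factorization: g(z) = (z + 1)·(z^2 + z + 1)·(z^3 + z + 1).
Factor degrees with multiplicity: 1 + 2 + 3 = 6.

1, 2, 3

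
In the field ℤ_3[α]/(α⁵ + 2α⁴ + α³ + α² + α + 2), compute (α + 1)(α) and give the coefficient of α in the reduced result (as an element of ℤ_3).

Multiply in ℤ_3[α]: (α + 1)·(α) = α² + α.
Reduced: α² + α.

1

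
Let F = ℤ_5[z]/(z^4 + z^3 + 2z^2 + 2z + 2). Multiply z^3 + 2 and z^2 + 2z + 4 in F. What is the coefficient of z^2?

Multiply in ℤ_5[z]: (z^3 + 2)·(z^2 + 2z + 4) = z^5 + 2z^4 + 4z^3 + 2z^2 + 4z + 3.
Reduce using z^4 ≡ 4z^3 + 3z^2 + 3z + 3 (mod z^4 + z^3 + 2z^2 + 2z + 2).
Reduced: z^3 + 3z^2 + 1.

3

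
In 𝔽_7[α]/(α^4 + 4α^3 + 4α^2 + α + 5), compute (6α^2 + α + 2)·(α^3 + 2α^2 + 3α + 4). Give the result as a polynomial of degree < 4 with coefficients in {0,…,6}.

6α^2 + 5α

Multiply in 𝔽_7[α]: (6α^2 + α + 2)·(α^3 + 2α^2 + 3α + 4) = 6α^5 + 6α^4 + α^3 + 3α^2 + 3α + 1.
Reduce using α^4 ≡ 3α^3 + 3α^2 + 6α + 2 (mod α^4 + 4α^3 + 4α^2 + α + 5).
Reduced: 6α^2 + 5α.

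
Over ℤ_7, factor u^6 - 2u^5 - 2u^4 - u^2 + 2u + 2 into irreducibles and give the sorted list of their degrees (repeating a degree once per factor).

1, 1, 2, 2

Write g(u) = u^6 - 2u^5 - 2u^4 - u^2 + 2u + 2.
Linear factors from roots: (u - 1), (u + 1).
Complete factorization: g(u) = (u + 1)·(u - 1)·(u^2 + 1)·(u^2 - 2u - 2).
Factor degrees with multiplicity: 1 + 1 + 2 + 2 = 6.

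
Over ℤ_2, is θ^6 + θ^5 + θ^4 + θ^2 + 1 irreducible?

Yes

Write h(θ) = θ^6 + θ^5 + θ^4 + θ^2 + 1.
Check for roots in ℤ_2: h(0) = 1; h(1) = 1.
No roots, so no linear factors.
Monic irreducibles of degree 2 over GF(2): θ^2 + θ + 1.
None of them divide h (all give nonzero remainder).
Monic irreducibles of degree 3 over GF(2): θ^3 + θ + 1, θ^3 + θ^2 + 1.
None of them divide h (all give nonzero remainder).
No irreducible factor of degree ≤ 3 exists, so h is irreducible over GF(2).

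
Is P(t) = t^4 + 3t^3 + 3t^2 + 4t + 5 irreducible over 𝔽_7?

Check for roots in 𝔽_7: P(0) = 5; P(1) = 2; P(2) = 2; P(3) = 3; P(4) = 6; P(5) = 1; P(6) = 2.
No roots, so no linear factors.
Degree-2 irreducible divisors: test the 21 monic irreducibles of degree 2 over GF(7).
None of them divide P (all give nonzero remainder).
No irreducible factor of degree ≤ 2 exists, so P is irreducible over GF(7).

Yes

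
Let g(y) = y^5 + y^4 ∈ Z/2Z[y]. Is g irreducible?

No

Check for roots in Z/2Z: g(0) = 0 → root; g(1) = 0 → root.
g(0) = 0, so (y) divides g(y); g is reducible.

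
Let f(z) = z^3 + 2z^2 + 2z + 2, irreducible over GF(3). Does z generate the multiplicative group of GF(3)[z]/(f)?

No

|GF(3^3)^×| = 3^3 − 1 = 26. Prime factorization: 26 = 2·13.
f is primitive ⇔ z has order 26 in GF(3)[z]/(f), i.e. z^(26/q) ≠ 1 for each prime q | 26.
z^(13) mod f = 1
z^(2) mod f = z^2.
Since z^(13) = 1, the order of z divides 13 < 26; not primitive.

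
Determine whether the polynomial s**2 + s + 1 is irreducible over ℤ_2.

Write g(s) = s**2 + s + 1.
Check for roots in ℤ_2: g(0) = 1; g(1) = 1.
No roots. A degree-2 polynomial over a field with no linear factor is irreducible.

Yes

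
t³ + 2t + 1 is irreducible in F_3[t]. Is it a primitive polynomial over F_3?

Yes

Write f(t) = t³ + 2t + 1.
|GF(3^3)^×| = 3^3 − 1 = 26. Prime factorization: 26 = 2·13.
f is primitive ⇔ t has order 26 in GF(3)[t]/(f), i.e. t^(26/q) ≠ 1 for each prime q | 26.
t^(13) mod f = 2.
t^(2) mod f = t².
None equal 1, so t has full order 26; f is primitive.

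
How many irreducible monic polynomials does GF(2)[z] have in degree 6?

Gauss's count: N_{2}(6) = (1/6) Σ_{d|6} μ(6/d)·2^d.
Divisors of 6: 1, 2, 3, 6; μ(6/d) for each: 1, -1, -1, 1.
Σ = 2^1 − 2^2 − 2^3 + 2^6 = 54.
N = 54/6 = 9.

9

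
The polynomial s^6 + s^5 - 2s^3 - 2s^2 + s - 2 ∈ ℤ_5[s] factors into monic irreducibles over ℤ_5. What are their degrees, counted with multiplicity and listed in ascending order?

6

Write f(s) = s^6 + s^5 - 2s^3 - 2s^2 + s - 2.
Roots in ℤ_5: f(0) = 3; f(1) = 2; f(2) = 2; f(3) = 1; f(4) = 2.
Complete factorization: f(s) = (s^6 + s^5 - 2s^3 - 2s^2 + s - 2).
Factor degrees with multiplicity: 6 = 6.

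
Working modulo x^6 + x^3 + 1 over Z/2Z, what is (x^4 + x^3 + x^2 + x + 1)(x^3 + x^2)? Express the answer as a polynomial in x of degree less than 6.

x^4 + x^2 + x

Multiply in Z/2Z[x]: (x^4 + x^3 + x^2 + x + 1)·(x^3 + x^2) = x^7 + x^2.
Reduce using x^6 ≡ x^3 + 1 (mod x^6 + x^3 + 1).
Reduced: x^4 + x^2 + x.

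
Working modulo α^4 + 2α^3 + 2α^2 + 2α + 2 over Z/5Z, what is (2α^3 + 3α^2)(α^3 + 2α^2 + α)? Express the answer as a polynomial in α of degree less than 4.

Multiply in Z/5Z[α]: (2α^3 + 3α^2)·(α^3 + 2α^2 + α) = 2α^6 + 2α^5 + 3α^4 + 3α^3.
Reduce using α^4 ≡ 3α^3 + 3α^2 + 3α + 3 (mod α^4 + 2α^3 + 2α^2 + 2α + 2).
Reduced: 2α^3 + 4α^2 + 3α + 4.

2α^3 + 4α^2 + 3α + 4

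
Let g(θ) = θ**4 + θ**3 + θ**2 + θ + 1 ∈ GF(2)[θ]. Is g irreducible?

Yes

Check for roots in GF(2): g(0) = 1; g(1) = 1.
No roots, so no linear factors.
Monic irreducibles of degree 2 over GF(2): θ**2 + θ + 1.
None of them divide g (all give nonzero remainder).
No irreducible factor of degree ≤ 2 exists, so g is irreducible over GF(2).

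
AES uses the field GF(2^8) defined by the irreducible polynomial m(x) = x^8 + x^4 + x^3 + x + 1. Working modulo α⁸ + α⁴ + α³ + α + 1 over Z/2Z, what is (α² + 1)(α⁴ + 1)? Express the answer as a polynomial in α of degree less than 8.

α^6 + α^4 + α^2 + 1

Multiply in Z/2Z[α]: (α² + 1)·(α⁴ + 1) = α⁶ + α⁴ + α² + 1.
Reduced: α⁶ + α⁴ + α² + 1.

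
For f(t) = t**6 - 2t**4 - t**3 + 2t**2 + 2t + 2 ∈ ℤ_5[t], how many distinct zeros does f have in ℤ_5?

Evaluate at each of the 5 elements of ℤ_5:
f(0) = 2; f(1) = 4; f(2) = 3; f(3) = 1; f(4) = 2.
No element is a root.

0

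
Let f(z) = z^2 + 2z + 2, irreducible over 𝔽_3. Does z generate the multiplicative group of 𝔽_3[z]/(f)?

|GF(3^2)^×| = 3^2 − 1 = 8. Prime factorization: 8 = 2^3.
f is primitive ⇔ z has order 8 in GF(3)[z]/(f), i.e. z^(8/q) ≠ 1 for each prime q | 8.
z^(4) mod f = 2.
None equal 1, so z has full order 8; f is primitive.

Yes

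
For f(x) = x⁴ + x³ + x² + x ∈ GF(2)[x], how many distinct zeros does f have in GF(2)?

2

Evaluate at each of the 2 elements of GF(2):
f(0) = 0 → root; f(1) = 0 → root.
Roots: {0, 1}.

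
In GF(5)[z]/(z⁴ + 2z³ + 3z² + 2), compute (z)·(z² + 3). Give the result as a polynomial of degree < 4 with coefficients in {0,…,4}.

z^3 + 3z

Multiply in GF(5)[z]: (z)·(z² + 3) = z³ + 3z.
Reduced: z³ + 3z.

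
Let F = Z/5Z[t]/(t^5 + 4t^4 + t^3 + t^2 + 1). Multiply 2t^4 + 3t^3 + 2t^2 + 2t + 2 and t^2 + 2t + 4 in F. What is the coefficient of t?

0

Multiply in Z/5Z[t]: (2t^4 + 3t^3 + 2t^2 + 2t + 2)·(t^2 + 2t + 4) = 2t^6 + 2t^5 + t^4 + 3t^3 + 4t^2 + 2t + 3.
Reduce using t^5 ≡ t^4 + 4t^3 + 4t^2 + 4 (mod t^5 + 4t^4 + t^3 + t^2 + 1).
Reduced: 3t^4 + 2t^3 + 4.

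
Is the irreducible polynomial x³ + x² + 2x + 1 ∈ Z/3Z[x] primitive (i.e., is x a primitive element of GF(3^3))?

Write f(x) = x³ + x² + 2x + 1.
|GF(3^3)^×| = 3^3 − 1 = 26. Prime factorization: 26 = 2·13.
f is primitive ⇔ x has order 26 in GF(3)[x]/(f), i.e. x^(26/q) ≠ 1 for each prime q | 26.
x^(13) mod f = 2.
x^(2) mod f = x².
None equal 1, so x has full order 26; f is primitive.

Yes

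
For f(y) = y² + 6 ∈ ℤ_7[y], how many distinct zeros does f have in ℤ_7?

2

Evaluate at each of the 7 elements of ℤ_7:
f(0) = 6; f(1) = 0 → root; f(2) = 3; f(3) = 1; f(4) = 1; f(5) = 3; f(6) = 0 → root.
Roots: {1, 6}.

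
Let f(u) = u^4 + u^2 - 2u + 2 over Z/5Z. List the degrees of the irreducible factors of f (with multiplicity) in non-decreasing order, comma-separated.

4

Roots in Z/5Z: f(0) = 2; f(1) = 2; f(2) = 3; f(3) = 1; f(4) = 1.
Complete factorization: f(u) = (u^4 + u^2 - 2u + 2).
Factor degrees with multiplicity: 4 = 4.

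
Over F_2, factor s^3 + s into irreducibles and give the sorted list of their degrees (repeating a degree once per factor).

1, 1, 1

Write h(s) = s^3 + s.
Roots in F_2: h(0) = 0 → root; h(1) = 0 → root.
Linear factors from roots: (s), (s + 1).
Complete factorization: h(s) = (s)·(s + 1)^2.
Factor degrees with multiplicity: 1 + 1 + 1 = 3.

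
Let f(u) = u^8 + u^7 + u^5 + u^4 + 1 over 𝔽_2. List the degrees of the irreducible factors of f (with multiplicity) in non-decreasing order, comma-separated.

8

Roots in 𝔽_2: f(0) = 1; f(1) = 1.
Complete factorization: f(u) = (u^8 + u^7 + u^5 + u^4 + 1).
Factor degrees with multiplicity: 8 = 8.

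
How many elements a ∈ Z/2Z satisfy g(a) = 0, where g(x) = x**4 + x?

2

Evaluate at each of the 2 elements of Z/2Z:
g(0) = 0 → root; g(1) = 0 → root.
Roots: {0, 1}.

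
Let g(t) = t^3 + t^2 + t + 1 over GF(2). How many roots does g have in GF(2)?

Evaluate at each of the 2 elements of GF(2):
g(0) = 1; g(1) = 0 → root.
Roots: {1}.

1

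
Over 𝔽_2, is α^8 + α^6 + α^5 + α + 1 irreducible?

Write P(α) = α^8 + α^6 + α^5 + α + 1.
Check for roots in 𝔽_2: P(0) = 1; P(1) = 1.
No roots, so no linear factors.
Monic irreducibles of degree 2 over GF(2): α^2 + α + 1.
None of them divide P (all give nonzero remainder).
Monic irreducibles of degree 3 over GF(2): α^3 + α + 1, α^3 + α^2 + 1.
None of them divide P (all give nonzero remainder).
Monic irreducibles of degree 4 over GF(2): α^4 + α + 1, α^4 + α^3 + 1, α^4 + α^3 + α^2 + α + 1.
None of them divide P (all give nonzero remainder).
No irreducible factor of degree ≤ 4 exists, so P is irreducible over GF(2).

Yes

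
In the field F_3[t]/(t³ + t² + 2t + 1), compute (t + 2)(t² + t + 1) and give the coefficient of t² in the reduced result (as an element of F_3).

Multiply in F_3[t]: (t + 2)·(t² + t + 1) = t³ + 2.
Reduce using t³ ≡ 2t² + t + 2 (mod t³ + t² + 2t + 1).
Reduced: 2t² + t + 1.

2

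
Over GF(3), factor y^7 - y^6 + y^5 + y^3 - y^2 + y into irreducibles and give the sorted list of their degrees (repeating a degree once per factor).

1, 1, 1, 2, 2

Write h(y) = y^7 - y^6 + y^5 + y^3 - y^2 + y.
Roots in GF(3): h(0) = 0 → root; h(1) = 2; h(2) = 0 → root.
Linear factors from roots: (y), (y + 1).
Complete factorization: h(y) = (y)·(y + 1)^2·(y^2 + y - 1)·(y^2 - y - 1).
Factor degrees with multiplicity: 1 + 1 + 1 + 2 + 2 = 7.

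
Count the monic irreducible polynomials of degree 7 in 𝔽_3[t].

312

Gauss's count: N_{3}(7) = (1/7) Σ_{d|7} μ(7/d)·3^d.
Divisors of 7: 1, 7; μ(7/d) for each: -1, 1.
Σ = − 3^1 + 3^7 = 2184.
N = 2184/7 = 312.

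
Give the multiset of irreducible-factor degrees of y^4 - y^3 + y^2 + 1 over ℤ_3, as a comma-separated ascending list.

Write f(y) = y^4 - y^3 + y^2 + 1.
Roots in ℤ_3: f(0) = 1; f(1) = 2; f(2) = 1.
Complete factorization: f(y) = (y^4 - y^3 + y^2 + 1).
Factor degrees with multiplicity: 4 = 4.

4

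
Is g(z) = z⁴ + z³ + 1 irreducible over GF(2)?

Check for roots in GF(2): g(0) = 1; g(1) = 1.
No roots, so no linear factors.
Monic irreducibles of degree 2 over GF(2): z² + z + 1.
None of them divide g (all give nonzero remainder).
No irreducible factor of degree ≤ 2 exists, so g is irreducible over GF(2).

Yes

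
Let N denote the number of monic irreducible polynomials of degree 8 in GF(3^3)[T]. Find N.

Gauss's count: N_{27}(8) = (1/8) Σ_{d|8} μ(8/d)·27^d.
Divisors of 8: 1, 2, 4, 8; μ(8/d) for each: 0, 0, -1, 1.
Σ = − 27^4 + 27^8 = 282429005040.
N = 282429005040/8 = 35303625630.

35303625630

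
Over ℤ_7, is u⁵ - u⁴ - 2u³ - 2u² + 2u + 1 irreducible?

Yes

Write f(u) = u⁵ - u⁴ - 2u³ - 2u² + 2u + 1.
Check for roots in ℤ_7: f(0) = 1; f(1) = 6; f(2) = 4; f(3) = 6; f(4) = 1; f(5) = 6; f(6) = 4.
No roots, so no linear factors.
Degree-2 irreducible divisors: test the 21 monic irreducibles of degree 2 over GF(7).
None of them divide f (all give nonzero remainder).
No irreducible factor of degree ≤ 2 exists, so f is irreducible over GF(7).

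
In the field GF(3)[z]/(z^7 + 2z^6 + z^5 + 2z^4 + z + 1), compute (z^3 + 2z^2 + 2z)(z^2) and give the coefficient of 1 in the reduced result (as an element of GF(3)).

0

Multiply in GF(3)[z]: (z^3 + 2z^2 + 2z)·(z^2) = z^5 + 2z^4 + 2z^3.
Reduced: z^5 + 2z^4 + 2z^3.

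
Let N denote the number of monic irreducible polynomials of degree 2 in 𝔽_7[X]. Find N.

21

Gauss's count: N_{7}(2) = (1/2) Σ_{d|2} μ(2/d)·7^d.
Divisors of 2: 1, 2; μ(2/d) for each: -1, 1.
Σ = − 7^1 + 7^2 = 42.
N = 42/2 = 21.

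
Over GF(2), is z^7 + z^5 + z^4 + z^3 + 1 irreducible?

Write h(z) = z^7 + z^5 + z^4 + z^3 + 1.
Check for roots in GF(2): h(0) = 1; h(1) = 1.
No roots, so no linear factors.
Monic irreducibles of degree 2 over GF(2): z^2 + z + 1.
None of them divide h (all give nonzero remainder).
Monic irreducibles of degree 3 over GF(2): z^3 + z + 1, z^3 + z^2 + 1.
None of them divide h (all give nonzero remainder).
No irreducible factor of degree ≤ 3 exists, so h is irreducible over GF(2).

Yes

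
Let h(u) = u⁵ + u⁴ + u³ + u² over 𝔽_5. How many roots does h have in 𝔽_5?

4

Evaluate at each of the 5 elements of 𝔽_5:
h(0) = 0 → root; h(1) = 4; h(2) = 0 → root; h(3) = 0 → root; h(4) = 0 → root.
Roots: {0, 2, 3, 4}.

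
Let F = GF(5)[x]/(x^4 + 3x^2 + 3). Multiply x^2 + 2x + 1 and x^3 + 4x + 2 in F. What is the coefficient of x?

Multiply in GF(5)[x]: (x^2 + 2x + 1)·(x^3 + 4x + 2) = x^5 + 2x^4 + 3x + 2.
Reduce using x^4 ≡ 2x^2 + 2 (mod x^4 + 3x^2 + 3).
Reduced: 2x^3 + 4x^2 + 1.

0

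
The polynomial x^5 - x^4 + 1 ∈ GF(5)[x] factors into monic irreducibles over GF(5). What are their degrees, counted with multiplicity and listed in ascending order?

Write g(x) = x^5 - x^4 + 1.
Roots in GF(5): g(0) = 1; g(1) = 1; g(2) = 2; g(3) = 3; g(4) = 4.
Complete factorization: g(x) = (x^5 - x^4 + 1).
Factor degrees with multiplicity: 5 = 5.

5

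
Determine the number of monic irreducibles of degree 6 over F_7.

By the necklace-counting formula, N_7(6) = (1/6) Σ_{d|6} μ(6/d)·7^d.
Divisors of 6: 1, 2, 3, 6; μ(6/d) for each: 1, -1, -1, 1.
Σ = 7^1 − 7^2 − 7^3 + 7^6 = 117264.
N = 117264/6 = 19544.

19544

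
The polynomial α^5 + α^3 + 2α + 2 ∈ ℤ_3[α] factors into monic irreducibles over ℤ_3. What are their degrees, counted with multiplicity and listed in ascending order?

1, 2, 2

Write h(α) = α^5 + α^3 + 2α + 2.
Roots in ℤ_3: h(0) = 2; h(1) = 0 → root; h(2) = 1.
Linear factors from roots: (α + 2).
Complete factorization: h(α) = (α + 2)·(α^2 + 2α + 2)^2.
Factor degrees with multiplicity: 1 + 2 + 2 = 5.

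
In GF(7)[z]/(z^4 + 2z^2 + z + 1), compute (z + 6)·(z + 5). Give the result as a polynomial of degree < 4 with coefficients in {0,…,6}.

Multiply in GF(7)[z]: (z + 6)·(z + 5) = z^2 + 4z + 2.
Reduced: z^2 + 4z + 2.

z^2 + 4z + 2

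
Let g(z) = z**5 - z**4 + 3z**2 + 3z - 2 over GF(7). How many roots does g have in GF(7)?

2

Evaluate at each of the 7 elements of GF(7):
g(0) = 5; g(1) = 4; g(2) = 4; g(3) = 0 → root; g(4) = 0 → root; g(5) = 5; g(6) = 3.
Roots: {3, 4}.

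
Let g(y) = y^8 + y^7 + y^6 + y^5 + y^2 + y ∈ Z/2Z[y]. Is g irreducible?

Check for roots in Z/2Z: g(0) = 0 → root; g(1) = 0 → root.
g(0) = 0, so (y) divides g(y); g is reducible.

No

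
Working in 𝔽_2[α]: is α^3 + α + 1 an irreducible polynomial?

Yes

Write h(α) = α^3 + α + 1.
Check for roots in 𝔽_2: h(0) = 1; h(1) = 1.
No roots. A degree-3 polynomial over a field with no linear factor is irreducible.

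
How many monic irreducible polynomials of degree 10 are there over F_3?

5880

By the necklace-counting formula, N_3(10) = (1/10) Σ_{d|10} μ(10/d)·3^d.
Divisors of 10: 1, 2, 5, 10; μ(10/d) for each: 1, -1, -1, 1.
Σ = 3^1 − 3^2 − 3^5 + 3^10 = 58800.
N = 58800/10 = 5880.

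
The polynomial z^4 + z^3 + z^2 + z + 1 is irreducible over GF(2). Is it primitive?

No

Write f(z) = z^4 + z^3 + z^2 + z + 1.
|GF(2^4)^×| = 2^4 − 1 = 15. Prime factorization: 15 = 3·5.
f is primitive ⇔ z has order 15 in GF(2)[z]/(f), i.e. z^(15/q) ≠ 1 for each prime q | 15.
z^(5) mod f = 1
z^(3) mod f = z^3.
Since z^(5) = 1, the order of z divides 5 < 15; not primitive.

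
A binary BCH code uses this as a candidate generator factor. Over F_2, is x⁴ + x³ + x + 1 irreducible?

No

Write m(x) = x⁴ + x³ + x + 1.
Check for roots in F_2: m(0) = 1; m(1) = 0 → root.
m(1) = 0, so (x − 1) divides m(x); m is reducible.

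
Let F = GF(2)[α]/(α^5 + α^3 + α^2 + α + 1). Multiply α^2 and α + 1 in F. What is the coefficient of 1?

Multiply in GF(2)[α]: (α^2)·(α + 1) = α^3 + α^2.
Reduced: α^3 + α^2.

0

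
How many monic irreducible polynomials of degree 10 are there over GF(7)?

28245840

Gauss's count: N_{7}(10) = (1/10) Σ_{d|10} μ(10/d)·7^d.
Divisors of 10: 1, 2, 5, 10; μ(10/d) for each: 1, -1, -1, 1.
Σ = 7^1 − 7^2 − 7^5 + 7^10 = 282458400.
N = 282458400/10 = 28245840.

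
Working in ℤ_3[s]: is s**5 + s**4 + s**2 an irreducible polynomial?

Write h(s) = s**5 + s**4 + s**2.
Check for roots in ℤ_3: h(0) = 0 → root; h(1) = 0 → root; h(2) = 1.
h(0) = 0, so (s) divides h(s); h is reducible.

No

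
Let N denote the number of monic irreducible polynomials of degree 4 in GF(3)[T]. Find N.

18

x^(3^4) − x is the product of all monic irreducibles of degree dividing 4; Möbius inversion gives N = (1/4) Σ μ(4/d)·3^d.
Divisors of 4: 1, 2, 4; μ(4/d) for each: 0, -1, 1.
Σ = − 3^2 + 3^4 = 72.
N = 72/4 = 18.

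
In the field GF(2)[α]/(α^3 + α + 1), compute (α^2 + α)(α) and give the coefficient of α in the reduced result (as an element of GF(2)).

1

Multiply in GF(2)[α]: (α^2 + α)·(α) = α^3 + α^2.
Reduce using α^3 ≡ α + 1 (mod α^3 + α + 1).
Reduced: α^2 + α + 1.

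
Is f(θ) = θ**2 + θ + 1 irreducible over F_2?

Yes

Check for roots in F_2: f(0) = 1; f(1) = 1.
No roots. A degree-2 polynomial over a field with no linear factor is irreducible.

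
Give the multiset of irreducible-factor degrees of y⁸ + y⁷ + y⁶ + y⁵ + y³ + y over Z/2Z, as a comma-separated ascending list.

1, 1, 1, 2, 3

Write f(y) = y⁸ + y⁷ + y⁶ + y⁵ + y³ + y.
Roots in Z/2Z: f(0) = 0 → root; f(1) = 0 → root.
Linear factors from roots: (y), (y + 1).
Complete factorization: f(y) = (y)·(y + 1)^2·(y² + y + 1)·(y³ + y + 1).
Factor degrees with multiplicity: 1 + 1 + 1 + 2 + 3 = 8.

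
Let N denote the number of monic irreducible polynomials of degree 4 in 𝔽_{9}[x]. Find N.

1620

x^(9^4) − x is the product of all monic irreducibles of degree dividing 4; Möbius inversion gives N = (1/4) Σ μ(4/d)·9^d.
Divisors of 4: 1, 2, 4; μ(4/d) for each: 0, -1, 1.
Σ = − 9^2 + 9^4 = 6480.
N = 6480/4 = 1620.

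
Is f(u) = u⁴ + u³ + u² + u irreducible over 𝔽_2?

Check for roots in 𝔽_2: f(0) = 0 → root; f(1) = 0 → root.
f(0) = 0, so (u) divides f(u); f is reducible.

No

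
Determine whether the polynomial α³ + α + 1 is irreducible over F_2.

Write h(α) = α³ + α + 1.
Check for roots in F_2: h(0) = 1; h(1) = 1.
No roots. A degree-3 polynomial over a field with no linear factor is irreducible.

Yes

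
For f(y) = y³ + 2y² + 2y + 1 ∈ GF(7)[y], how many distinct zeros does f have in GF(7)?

3

Evaluate at each of the 7 elements of GF(7):
f(0) = 1; f(1) = 6; f(2) = 0 → root; f(3) = 3; f(4) = 0 → root; f(5) = 4; f(6) = 0 → root.
Roots: {2, 4, 6}.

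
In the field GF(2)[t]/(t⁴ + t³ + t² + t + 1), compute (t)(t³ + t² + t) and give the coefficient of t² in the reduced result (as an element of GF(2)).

0

Multiply in GF(2)[t]: (t)·(t³ + t² + t) = t⁴ + t³ + t².
Reduce using t⁴ ≡ t³ + t² + t + 1 (mod t⁴ + t³ + t² + t + 1).
Reduced: t + 1.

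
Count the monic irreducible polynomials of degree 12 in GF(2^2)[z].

1397740

x^(4^12) − x is the product of all monic irreducibles of degree dividing 12; Möbius inversion gives N = (1/12) Σ μ(12/d)·4^d.
Divisors of 12: 1, 2, 3, 4, 6, 12; μ(12/d) for each: 0, 1, 0, -1, -1, 1.
Σ = 4^2 − 4^4 − 4^6 + 4^12 = 16772880.
N = 16772880/12 = 1397740.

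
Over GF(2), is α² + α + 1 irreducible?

Yes

Write P(α) = α² + α + 1.
Check for roots in GF(2): P(0) = 1; P(1) = 1.
No roots. A degree-2 polynomial over a field with no linear factor is irreducible.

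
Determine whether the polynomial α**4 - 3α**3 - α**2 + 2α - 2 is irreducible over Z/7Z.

Write m(α) = α**4 - 3α**3 - α**2 + 2α - 2.
Check for roots in Z/7Z: m(0) = 5; m(1) = 4; m(2) = 4; m(3) = 2; m(4) = 5; m(5) = 2; m(6) = 6.
No roots, so no linear factors.
Degree-2 irreducible divisors: test the 21 monic irreducibles of degree 2 over GF(7).
None of them divide m (all give nonzero remainder).
No irreducible factor of degree ≤ 2 exists, so m is irreducible over GF(7).

Yes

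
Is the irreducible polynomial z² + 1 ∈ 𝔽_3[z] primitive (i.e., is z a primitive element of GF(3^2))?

Write f(z) = z² + 1.
|GF(3^2)^×| = 3^2 − 1 = 8. Prime factorization: 8 = 2^3.
f is primitive ⇔ z has order 8 in GF(3)[z]/(f), i.e. z^(8/q) ≠ 1 for each prime q | 8.
z^(4) mod f = 1
Since z^(4) = 1, the order of z divides 4 < 8; not primitive.

No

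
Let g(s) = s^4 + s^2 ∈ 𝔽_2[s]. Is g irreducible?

Check for roots in 𝔽_2: g(0) = 0 → root; g(1) = 0 → root.
g(0) = 0, so (s) divides g(s); g is reducible.

No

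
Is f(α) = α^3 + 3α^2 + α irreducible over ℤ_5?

No

Check for roots in ℤ_5: f(0) = 0 → root; f(1) = 0 → root; f(2) = 2; f(3) = 2; f(4) = 1.
f(0) = 0, so (α) divides f(α); f is reducible.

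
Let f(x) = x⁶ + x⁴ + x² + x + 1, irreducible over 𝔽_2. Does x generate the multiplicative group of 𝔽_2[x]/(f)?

|GF(2^6)^×| = 2^6 − 1 = 63. Prime factorization: 63 = 3^2·7.
f is primitive ⇔ x has order 63 in GF(2)[x]/(f), i.e. x^(63/q) ≠ 1 for each prime q | 63.
x^(21) mod f = 1
x^(9) mod f = x⁴ + x² + x.
Since x^(21) = 1, the order of x divides 21 < 63; not primitive.

No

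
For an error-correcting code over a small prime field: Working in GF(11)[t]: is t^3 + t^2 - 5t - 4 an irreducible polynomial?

Write h(t) = t^3 + t^2 - 5t - 4.
Check each element of GF(11) for a root: h(0)=7, h(1)=4, h(2)=9, h(3)=6, h(4)=1, h(5)=0, h(6)=9, h(7)=1, h(8)=4, h(9)=2, h(10)=1.
h(5) = 0, so (t − 5) divides h(t); h is reducible.

No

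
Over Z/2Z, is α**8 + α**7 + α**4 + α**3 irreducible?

No

Write P(α) = α**8 + α**7 + α**4 + α**3.
Check for roots in Z/2Z: P(0) = 0 → root; P(1) = 0 → root.
P(0) = 0, so (α) divides P(α); P is reducible.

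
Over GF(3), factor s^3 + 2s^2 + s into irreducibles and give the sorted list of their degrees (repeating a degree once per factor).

1, 1, 1

Write f(s) = s^3 + 2s^2 + s.
Roots in GF(3): f(0) = 0 → root; f(1) = 1; f(2) = 0 → root.
Linear factors from roots: (s), (s + 1).
Complete factorization: f(s) = (s)·(s + 1)^2.
Factor degrees with multiplicity: 1 + 1 + 1 = 3.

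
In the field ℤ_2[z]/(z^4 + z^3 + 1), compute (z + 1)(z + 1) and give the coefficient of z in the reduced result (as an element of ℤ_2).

Multiply in ℤ_2[z]: (z + 1)·(z + 1) = z^2 + 1.
Reduced: z^2 + 1.

0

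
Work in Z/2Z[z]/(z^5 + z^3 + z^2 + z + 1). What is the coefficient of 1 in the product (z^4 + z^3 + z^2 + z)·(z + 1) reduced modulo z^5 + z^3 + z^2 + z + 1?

1

Multiply in Z/2Z[z]: (z^4 + z^3 + z^2 + z)·(z + 1) = z^5 + z.
Reduce using z^5 ≡ z^3 + z^2 + z + 1 (mod z^5 + z^3 + z^2 + z + 1).
Reduced: z^3 + z^2 + 1.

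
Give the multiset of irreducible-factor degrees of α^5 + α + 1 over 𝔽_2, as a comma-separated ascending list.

Write h(α) = α^5 + α + 1.
Roots in 𝔽_2: h(0) = 1; h(1) = 1.
Complete factorization: h(α) = (α^2 + α + 1)·(α^3 + α^2 + 1).
Factor degrees with multiplicity: 2 + 3 = 5.

2, 3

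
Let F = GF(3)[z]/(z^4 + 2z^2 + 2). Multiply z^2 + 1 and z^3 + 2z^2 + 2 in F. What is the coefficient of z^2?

0

Multiply in GF(3)[z]: (z^2 + 1)·(z^3 + 2z^2 + 2) = z^5 + 2z^4 + z^3 + z^2 + 2.
Reduce using z^4 ≡ z^2 + 1 (mod z^4 + 2z^2 + 2).
Reduced: 2z^3 + z + 1.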